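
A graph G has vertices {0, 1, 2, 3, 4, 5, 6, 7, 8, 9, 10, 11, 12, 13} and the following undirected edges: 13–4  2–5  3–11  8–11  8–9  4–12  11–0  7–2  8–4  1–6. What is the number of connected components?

Component: {10}
Component: {1, 6}
Component: {2, 5, 7}
Component: {0, 3, 4, 8, 9, 11, 12, 13}

4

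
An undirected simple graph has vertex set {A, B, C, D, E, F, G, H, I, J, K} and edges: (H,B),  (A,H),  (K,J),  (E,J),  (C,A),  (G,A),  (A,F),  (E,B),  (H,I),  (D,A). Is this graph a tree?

Yes

|V| = 11, |E| = 10.
Connected and |E| = |V| - 1, which characterizes a tree.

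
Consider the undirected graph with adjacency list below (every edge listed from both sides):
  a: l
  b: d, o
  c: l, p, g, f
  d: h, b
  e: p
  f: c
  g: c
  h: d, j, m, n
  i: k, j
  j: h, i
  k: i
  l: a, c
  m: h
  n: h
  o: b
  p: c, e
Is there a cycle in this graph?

No

|V| = 16, |E| = 14, number of components = 2.
A forest on 16 vertices with 2 components has exactly 14 edges, which matches — so no cycle.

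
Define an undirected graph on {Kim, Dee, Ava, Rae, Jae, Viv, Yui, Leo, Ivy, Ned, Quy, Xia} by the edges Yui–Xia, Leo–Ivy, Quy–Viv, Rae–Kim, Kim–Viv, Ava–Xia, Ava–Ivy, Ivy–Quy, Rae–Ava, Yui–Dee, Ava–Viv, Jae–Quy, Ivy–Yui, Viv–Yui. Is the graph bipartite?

Yes

Partition the vertices as {Dee, Rae, Jae, Viv, Ivy, Ned, Xia} vs {Kim, Ava, Yui, Leo, Quy}. Each listed edge has one endpoint in each part, so the graph is bipartite.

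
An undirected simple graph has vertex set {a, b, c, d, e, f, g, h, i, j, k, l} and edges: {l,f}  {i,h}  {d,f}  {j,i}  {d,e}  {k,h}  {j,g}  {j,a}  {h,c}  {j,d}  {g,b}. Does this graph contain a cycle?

The graph has 12 vertices, 11 edges, and 1 connected component.
Since 11 = 12 - 1, the graph is a forest and contains no cycle.

No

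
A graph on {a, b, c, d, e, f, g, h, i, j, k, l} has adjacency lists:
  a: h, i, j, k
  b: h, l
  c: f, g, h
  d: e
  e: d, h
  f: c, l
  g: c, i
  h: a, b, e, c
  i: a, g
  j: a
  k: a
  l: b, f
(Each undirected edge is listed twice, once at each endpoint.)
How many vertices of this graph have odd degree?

Degrees: a:4, b:2, c:3, d:1, e:2, f:2, g:2, h:4, i:2, j:1, k:1, l:2
Odd-degree vertices: c, d, j, k.

4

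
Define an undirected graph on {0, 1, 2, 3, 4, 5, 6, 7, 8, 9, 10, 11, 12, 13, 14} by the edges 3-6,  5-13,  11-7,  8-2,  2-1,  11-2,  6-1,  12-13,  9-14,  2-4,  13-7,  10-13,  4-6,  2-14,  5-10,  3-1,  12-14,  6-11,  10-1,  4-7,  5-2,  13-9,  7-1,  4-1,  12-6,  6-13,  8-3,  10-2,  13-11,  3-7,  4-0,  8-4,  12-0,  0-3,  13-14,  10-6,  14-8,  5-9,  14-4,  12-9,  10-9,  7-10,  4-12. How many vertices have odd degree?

6

Degrees: 0:3, 1:6, 2:7, 3:5, 4:8, 5:4, 6:7, 7:6, 8:4, 9:5, 10:7, 11:4, 12:6, 13:8, 14:6
Odd-degree vertices: 0, 2, 3, 6, 9, 10.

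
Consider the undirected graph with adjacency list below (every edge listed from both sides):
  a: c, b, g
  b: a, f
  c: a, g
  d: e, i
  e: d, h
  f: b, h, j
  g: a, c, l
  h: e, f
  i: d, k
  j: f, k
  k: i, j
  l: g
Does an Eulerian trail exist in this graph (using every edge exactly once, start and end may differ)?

Degrees: a:3, b:2, c:2, d:2, e:2, f:3, g:3, h:2, i:2, j:2, k:2, l:1
Odd-degree vertices: a, f, g, l (4 total).
An Eulerian trail requires 0 or 2 odd-degree vertices; here there are 4.

No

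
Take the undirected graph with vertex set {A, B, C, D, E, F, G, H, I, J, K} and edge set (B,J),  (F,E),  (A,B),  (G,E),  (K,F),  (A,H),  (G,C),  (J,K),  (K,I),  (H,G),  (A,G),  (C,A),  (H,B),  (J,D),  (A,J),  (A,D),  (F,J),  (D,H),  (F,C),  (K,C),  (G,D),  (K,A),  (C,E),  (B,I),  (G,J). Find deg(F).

4

Neighbors of F: C, E, J, K.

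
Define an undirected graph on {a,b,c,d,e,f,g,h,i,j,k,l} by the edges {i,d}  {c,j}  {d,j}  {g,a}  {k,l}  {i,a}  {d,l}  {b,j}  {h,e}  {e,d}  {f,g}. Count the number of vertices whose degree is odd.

Degrees: a:2, b:1, c:1, d:4, e:2, f:1, g:2, h:1, i:2, j:3, k:1, l:2
Odd-degree vertices: b, c, f, h, j, k.

6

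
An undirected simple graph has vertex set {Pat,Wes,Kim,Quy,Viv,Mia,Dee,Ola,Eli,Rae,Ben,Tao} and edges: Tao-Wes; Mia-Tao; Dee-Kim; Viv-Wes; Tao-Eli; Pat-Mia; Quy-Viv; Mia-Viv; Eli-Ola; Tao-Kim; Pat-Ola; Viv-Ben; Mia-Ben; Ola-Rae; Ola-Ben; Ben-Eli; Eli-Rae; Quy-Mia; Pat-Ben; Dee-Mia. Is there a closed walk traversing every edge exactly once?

Degrees: Pat:3, Wes:2, Kim:2, Quy:2, Viv:4, Mia:6, Dee:2, Ola:4, Eli:4, Rae:2, Ben:5, Tao:4
Vertices with odd degree: Pat, Ben. An Eulerian circuit requires all degrees even.

No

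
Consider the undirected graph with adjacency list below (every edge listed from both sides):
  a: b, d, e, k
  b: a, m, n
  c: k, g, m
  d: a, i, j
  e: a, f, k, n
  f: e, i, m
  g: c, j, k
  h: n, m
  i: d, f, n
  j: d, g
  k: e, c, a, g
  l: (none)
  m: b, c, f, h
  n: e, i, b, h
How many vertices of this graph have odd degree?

6

Degrees: a:4, b:3, c:3, d:3, e:4, f:3, g:3, h:2, i:3, j:2, k:4, l:0, m:4, n:4
Odd-degree vertices: b, c, d, f, g, i.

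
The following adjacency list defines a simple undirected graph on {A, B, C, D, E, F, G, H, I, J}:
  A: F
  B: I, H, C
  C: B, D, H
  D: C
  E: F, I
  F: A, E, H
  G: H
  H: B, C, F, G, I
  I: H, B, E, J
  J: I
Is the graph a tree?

No

|V| = 10, |E| = 12.
A tree on 10 vertices has exactly 9 edges; this graph has 12, so it contains a cycle and is not a tree.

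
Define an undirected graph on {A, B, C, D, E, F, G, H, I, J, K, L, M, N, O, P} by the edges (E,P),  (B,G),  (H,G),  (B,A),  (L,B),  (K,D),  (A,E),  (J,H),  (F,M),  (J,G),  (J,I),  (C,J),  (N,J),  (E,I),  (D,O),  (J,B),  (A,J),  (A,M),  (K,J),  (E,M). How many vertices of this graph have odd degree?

Degrees: A:4, B:4, C:1, D:2, E:4, F:1, G:3, H:2, I:2, J:8, K:2, L:1, M:3, N:1, O:1, P:1
Odd-degree vertices: C, F, G, L, M, N, O, P.

8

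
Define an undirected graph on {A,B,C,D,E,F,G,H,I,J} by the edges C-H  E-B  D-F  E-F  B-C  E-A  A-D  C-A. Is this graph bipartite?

Color {C, D, E, G, I, J} black and {A, B, F, H} white. No edge joins two same-colored vertices, so the graph is bipartite.

Yes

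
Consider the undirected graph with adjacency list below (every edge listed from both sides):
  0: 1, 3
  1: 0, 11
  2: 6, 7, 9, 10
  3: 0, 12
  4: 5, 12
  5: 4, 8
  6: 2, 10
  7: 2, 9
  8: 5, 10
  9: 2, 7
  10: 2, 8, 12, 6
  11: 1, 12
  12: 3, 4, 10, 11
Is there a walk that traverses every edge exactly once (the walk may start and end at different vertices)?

Degrees: 0:2, 1:2, 2:4, 3:2, 4:2, 5:2, 6:2, 7:2, 8:2, 9:2, 10:4, 11:2, 12:4
Odd-degree vertices: none (0 total).
The non-isolated vertices are connected and exactly 0 have odd degree, so an Eulerian trail exists.

Yes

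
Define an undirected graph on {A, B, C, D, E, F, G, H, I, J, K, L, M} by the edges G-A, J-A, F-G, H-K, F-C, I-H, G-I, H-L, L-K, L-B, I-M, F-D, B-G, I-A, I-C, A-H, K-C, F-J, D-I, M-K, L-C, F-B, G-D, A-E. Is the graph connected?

Yes

Starting from A and exploring outward reaches every vertex (A, I, H, J, E, G, D, M, C, L, K, F, B); the graph is connected.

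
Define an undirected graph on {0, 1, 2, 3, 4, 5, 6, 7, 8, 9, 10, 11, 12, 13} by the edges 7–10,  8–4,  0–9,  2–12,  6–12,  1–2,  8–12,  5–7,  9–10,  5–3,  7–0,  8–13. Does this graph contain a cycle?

|V| = 14, |E| = 12, number of components = 3.
Since 12 > 14 - 3, a cycle must exist; for instance 0-7-10-9-0.

Yes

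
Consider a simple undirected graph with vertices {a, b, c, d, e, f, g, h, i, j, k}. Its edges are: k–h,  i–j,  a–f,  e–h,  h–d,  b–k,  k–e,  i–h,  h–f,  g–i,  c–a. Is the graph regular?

Degrees: a:2, b:1, c:1, d:1, e:2, f:2, g:1, h:5, i:3, j:1, k:3
Degrees are not all equal (e.g. deg(b)=1 but deg(h)=5); not regular.

No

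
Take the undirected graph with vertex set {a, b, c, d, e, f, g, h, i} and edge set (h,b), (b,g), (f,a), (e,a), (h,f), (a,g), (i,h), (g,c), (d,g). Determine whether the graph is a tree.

|V| = 9, |E| = 9.
A tree on 9 vertices has exactly 8 edges; this graph has 9, so it contains a cycle and is not a tree.

No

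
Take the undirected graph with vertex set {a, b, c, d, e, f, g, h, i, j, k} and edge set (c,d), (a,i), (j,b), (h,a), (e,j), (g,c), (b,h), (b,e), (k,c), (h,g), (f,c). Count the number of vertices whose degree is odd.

Degrees: a:2, b:3, c:4, d:1, e:2, f:1, g:2, h:3, i:1, j:2, k:1
Odd-degree vertices: b, d, f, h, i, k.

6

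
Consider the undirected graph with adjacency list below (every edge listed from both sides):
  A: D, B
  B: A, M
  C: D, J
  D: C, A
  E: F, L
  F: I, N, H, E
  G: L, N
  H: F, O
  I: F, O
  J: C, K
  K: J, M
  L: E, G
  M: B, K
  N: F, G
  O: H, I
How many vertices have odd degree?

Degrees: A:2, B:2, C:2, D:2, E:2, F:4, G:2, H:2, I:2, J:2, K:2, L:2, M:2, N:2, O:2
Odd-degree vertices: none.

0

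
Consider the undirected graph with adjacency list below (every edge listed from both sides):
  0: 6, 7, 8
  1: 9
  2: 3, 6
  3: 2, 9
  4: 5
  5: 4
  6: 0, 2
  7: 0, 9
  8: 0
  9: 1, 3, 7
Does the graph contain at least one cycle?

|V| = 10, |E| = 9, number of components = 2.
Since 9 > 10 - 2, a cycle must exist; for instance 0-6-2-3-9-7-0.

Yes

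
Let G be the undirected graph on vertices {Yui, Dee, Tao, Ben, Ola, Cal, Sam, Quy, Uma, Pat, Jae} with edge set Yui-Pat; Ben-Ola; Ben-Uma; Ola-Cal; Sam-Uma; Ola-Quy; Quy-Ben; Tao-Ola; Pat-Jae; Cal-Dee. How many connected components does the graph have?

2

Component: {Yui, Pat, Jae}
Component: {Dee, Tao, Ben, Ola, Cal, Sam, Quy, Uma}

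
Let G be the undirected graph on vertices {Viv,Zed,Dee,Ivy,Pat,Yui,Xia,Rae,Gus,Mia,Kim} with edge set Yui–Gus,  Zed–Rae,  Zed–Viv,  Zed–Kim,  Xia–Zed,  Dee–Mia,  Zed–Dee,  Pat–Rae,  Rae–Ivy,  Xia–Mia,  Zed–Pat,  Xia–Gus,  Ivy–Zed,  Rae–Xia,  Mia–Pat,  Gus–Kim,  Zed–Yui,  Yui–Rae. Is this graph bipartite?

No

Zed-Rae-Yui-Zed is an odd cycle (length 3), and a bipartite graph can contain only even cycles.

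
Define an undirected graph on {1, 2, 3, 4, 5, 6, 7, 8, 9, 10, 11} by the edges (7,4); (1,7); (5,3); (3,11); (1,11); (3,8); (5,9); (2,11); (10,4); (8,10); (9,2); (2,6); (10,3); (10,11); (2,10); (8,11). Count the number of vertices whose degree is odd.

4

Degrees: 1:2, 2:4, 3:4, 4:2, 5:2, 6:1, 7:2, 8:3, 9:2, 10:5, 11:5
Odd-degree vertices: 6, 8, 10, 11.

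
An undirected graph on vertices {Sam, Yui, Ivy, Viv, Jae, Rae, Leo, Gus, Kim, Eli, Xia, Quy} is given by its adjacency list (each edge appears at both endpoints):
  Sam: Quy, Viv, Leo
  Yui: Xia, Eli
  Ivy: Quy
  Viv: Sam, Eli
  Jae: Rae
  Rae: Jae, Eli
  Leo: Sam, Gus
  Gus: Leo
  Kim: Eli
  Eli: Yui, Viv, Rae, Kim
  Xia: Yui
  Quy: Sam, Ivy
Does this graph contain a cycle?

No

|V| = 12, |E| = 11, number of components = 1.
Since 11 = 12 - 1, the graph is a forest and contains no cycle.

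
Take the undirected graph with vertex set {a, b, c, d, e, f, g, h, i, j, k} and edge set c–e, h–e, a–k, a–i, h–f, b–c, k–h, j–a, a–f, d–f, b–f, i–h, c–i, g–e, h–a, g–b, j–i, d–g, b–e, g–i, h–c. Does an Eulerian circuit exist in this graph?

No

Degrees: a:5, b:4, c:4, d:2, e:4, f:4, g:4, h:6, i:5, j:2, k:2
a, i have odd degree; an Eulerian circuit needs every degree to be even, so none exists.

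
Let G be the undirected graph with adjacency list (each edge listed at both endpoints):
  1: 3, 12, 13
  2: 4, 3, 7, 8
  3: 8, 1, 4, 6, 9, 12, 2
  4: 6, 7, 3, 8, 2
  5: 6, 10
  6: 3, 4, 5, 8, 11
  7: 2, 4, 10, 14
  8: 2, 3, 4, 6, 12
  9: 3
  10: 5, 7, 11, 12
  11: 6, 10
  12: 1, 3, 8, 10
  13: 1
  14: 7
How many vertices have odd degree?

8

Degrees: 1:3, 2:4, 3:7, 4:5, 5:2, 6:5, 7:4, 8:5, 9:1, 10:4, 11:2, 12:4, 13:1, 14:1
Odd-degree vertices: 1, 3, 4, 6, 8, 9, 13, 14.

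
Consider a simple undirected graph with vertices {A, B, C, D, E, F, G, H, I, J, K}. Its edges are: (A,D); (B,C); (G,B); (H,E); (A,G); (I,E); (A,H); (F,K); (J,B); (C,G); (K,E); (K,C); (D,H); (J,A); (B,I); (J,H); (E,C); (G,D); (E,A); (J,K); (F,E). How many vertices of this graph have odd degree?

2

Degrees: A:5, B:4, C:4, D:3, E:6, F:2, G:4, H:4, I:2, J:4, K:4
Odd-degree vertices: A, D.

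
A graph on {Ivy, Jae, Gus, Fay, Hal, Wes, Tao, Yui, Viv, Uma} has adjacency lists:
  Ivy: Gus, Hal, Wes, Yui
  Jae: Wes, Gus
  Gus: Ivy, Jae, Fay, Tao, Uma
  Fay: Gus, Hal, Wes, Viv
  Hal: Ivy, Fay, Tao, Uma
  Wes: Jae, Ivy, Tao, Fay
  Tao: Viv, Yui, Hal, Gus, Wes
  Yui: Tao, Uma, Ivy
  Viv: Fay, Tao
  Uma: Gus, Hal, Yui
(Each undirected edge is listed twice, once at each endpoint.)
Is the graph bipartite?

A valid 2-coloring puts {Gus, Hal, Wes, Yui, Viv} on one side and {Ivy, Jae, Fay, Tao, Uma} on the other; every edge crosses between the two sides.

Yes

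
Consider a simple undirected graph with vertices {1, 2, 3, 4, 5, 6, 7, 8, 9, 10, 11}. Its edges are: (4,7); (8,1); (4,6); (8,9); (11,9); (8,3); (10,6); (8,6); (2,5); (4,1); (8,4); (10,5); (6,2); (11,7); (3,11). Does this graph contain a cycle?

The graph has 11 vertices, 15 edges, and 1 connected component.
Since 15 > 11 - 1, a cycle must exist; for instance 6-10-5-2-6.

Yes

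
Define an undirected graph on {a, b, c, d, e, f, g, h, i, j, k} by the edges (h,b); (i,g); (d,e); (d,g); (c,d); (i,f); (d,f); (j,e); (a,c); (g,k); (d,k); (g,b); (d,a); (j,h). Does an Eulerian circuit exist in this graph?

Yes

Degrees: a:2, b:2, c:2, d:6, e:2, f:2, g:4, h:2, i:2, j:2, k:2
Every vertex has even degree and the edges form a single connected piece, so an Eulerian circuit exists.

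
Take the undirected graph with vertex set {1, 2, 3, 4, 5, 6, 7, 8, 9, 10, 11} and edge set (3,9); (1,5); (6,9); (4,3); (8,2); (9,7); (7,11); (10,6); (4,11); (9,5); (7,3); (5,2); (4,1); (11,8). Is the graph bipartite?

The cycle 7-3-9-7 has length 3, which is odd, so the graph is not bipartite.

No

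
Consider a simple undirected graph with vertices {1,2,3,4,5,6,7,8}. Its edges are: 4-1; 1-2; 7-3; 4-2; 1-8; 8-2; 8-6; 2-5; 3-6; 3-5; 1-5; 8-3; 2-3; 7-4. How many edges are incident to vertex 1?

4

Neighbors of 1: 2, 4, 5, 8.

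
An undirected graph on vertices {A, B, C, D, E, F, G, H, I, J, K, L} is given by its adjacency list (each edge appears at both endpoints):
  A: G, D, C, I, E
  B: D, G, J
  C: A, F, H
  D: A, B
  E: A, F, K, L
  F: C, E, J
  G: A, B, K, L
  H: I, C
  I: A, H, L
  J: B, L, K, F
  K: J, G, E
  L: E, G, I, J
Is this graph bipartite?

A valid 2-coloring puts {C, D, E, G, I, J} on one side and {A, B, F, H, K, L} on the other; every edge crosses between the two sides.

Yes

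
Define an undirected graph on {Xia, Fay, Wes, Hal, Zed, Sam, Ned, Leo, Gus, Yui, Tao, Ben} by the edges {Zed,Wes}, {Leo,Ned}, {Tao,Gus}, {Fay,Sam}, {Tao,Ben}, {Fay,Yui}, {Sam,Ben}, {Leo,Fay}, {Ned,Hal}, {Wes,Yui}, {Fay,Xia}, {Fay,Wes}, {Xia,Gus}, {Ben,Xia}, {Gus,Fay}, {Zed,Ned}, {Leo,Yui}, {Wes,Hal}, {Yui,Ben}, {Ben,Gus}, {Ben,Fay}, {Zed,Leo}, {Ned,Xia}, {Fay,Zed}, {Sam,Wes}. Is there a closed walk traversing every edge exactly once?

No

Degrees: Xia:4, Fay:8, Wes:5, Hal:2, Zed:4, Sam:3, Ned:4, Leo:4, Gus:4, Yui:4, Tao:2, Ben:6
Wes, Sam have odd degree; an Eulerian circuit needs every degree to be even, so none exists.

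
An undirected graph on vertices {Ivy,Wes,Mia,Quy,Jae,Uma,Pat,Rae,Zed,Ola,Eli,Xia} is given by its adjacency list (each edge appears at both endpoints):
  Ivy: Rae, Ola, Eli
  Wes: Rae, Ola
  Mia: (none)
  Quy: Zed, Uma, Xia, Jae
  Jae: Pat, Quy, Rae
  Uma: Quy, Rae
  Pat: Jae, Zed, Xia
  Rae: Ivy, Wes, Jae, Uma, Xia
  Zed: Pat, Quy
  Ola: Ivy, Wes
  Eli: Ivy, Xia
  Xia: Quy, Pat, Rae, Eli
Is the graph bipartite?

Yes

Color {Mia, Quy, Pat, Rae, Ola, Eli} black and {Ivy, Wes, Jae, Uma, Zed, Xia} white. No edge joins two same-colored vertices, so the graph is bipartite.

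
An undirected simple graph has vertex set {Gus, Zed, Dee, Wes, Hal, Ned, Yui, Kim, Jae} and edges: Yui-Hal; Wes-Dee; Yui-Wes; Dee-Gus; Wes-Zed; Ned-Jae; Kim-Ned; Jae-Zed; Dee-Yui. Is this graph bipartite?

Dee-Yui-Wes-Dee is an odd cycle (length 3), and a bipartite graph can contain only even cycles.

No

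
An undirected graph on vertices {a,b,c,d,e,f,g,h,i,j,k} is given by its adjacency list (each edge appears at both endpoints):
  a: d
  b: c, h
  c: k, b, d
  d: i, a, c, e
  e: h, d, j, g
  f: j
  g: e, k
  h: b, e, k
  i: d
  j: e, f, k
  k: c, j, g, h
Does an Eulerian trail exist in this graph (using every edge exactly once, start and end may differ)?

No

Degrees: a:1, b:2, c:3, d:4, e:4, f:1, g:2, h:3, i:1, j:3, k:4
Odd-degree vertices: a, c, f, h, i, j (6 total).
An Eulerian trail requires 0 or 2 odd-degree vertices; here there are 6.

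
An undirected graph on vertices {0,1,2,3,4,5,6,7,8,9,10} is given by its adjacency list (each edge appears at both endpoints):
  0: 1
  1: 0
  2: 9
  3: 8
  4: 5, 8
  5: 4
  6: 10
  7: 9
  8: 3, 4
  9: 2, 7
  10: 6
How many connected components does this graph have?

4

Component: {0, 1}
Component: {6, 10}
Component: {2, 7, 9}
Component: {3, 4, 5, 8}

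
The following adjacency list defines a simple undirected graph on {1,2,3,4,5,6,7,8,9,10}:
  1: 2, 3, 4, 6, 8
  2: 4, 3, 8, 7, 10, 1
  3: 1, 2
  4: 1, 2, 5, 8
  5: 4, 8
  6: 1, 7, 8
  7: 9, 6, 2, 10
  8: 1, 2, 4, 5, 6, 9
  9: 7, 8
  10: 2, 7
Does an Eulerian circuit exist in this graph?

No

Degrees: 1:5, 2:6, 3:2, 4:4, 5:2, 6:3, 7:4, 8:6, 9:2, 10:2
Vertices with odd degree: 1, 6. An Eulerian circuit requires all degrees even.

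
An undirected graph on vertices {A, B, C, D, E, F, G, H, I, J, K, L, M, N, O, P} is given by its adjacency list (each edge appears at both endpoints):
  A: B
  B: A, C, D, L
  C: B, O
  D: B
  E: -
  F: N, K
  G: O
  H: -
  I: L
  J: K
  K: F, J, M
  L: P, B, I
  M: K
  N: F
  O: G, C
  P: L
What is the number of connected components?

Component: {E}
Component: {H}
Component: {F, J, K, M, N}
Component: {A, B, C, D, G, I, L, O, P}

4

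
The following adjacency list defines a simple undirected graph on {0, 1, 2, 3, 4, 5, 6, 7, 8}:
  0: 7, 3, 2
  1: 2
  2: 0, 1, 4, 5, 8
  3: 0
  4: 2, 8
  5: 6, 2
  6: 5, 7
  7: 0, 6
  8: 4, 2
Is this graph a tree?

No

|V| = 9, |E| = 10.
Connected but with 10 > 8 edges, so it has a cycle and is not a tree.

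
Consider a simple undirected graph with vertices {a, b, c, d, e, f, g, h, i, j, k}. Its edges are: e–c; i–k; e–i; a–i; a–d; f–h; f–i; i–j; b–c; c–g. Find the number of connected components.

Component: {a, b, c, d, e, f, g, h, i, j, k}

1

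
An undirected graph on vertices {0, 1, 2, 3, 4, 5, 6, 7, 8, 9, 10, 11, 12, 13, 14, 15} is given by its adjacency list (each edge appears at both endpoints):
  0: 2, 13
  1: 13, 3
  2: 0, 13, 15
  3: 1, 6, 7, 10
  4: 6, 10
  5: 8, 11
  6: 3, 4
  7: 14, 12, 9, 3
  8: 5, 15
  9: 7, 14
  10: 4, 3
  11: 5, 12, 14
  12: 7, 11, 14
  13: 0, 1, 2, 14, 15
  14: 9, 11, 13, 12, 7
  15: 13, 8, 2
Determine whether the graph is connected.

A breadth-first search from 0 visits 0, 13, 2, 14, 1, 15, 11, 7, 9, 12, 3, 8, 5, 6, 10, 4 — all 16 vertices — so the graph is connected.

Yes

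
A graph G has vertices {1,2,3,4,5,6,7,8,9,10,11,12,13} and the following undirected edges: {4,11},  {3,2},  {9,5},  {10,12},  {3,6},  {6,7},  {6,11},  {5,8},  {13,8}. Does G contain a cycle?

|V| = 13, |E| = 9, number of components = 4.
A forest on 13 vertices with 4 components has exactly 9 edges, which matches — so no cycle.

No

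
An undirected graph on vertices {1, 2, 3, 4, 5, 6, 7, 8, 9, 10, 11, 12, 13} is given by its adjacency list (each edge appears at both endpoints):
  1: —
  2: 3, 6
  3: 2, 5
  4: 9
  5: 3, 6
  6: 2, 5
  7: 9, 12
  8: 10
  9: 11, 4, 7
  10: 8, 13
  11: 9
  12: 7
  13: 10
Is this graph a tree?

The graph has 13 vertices and 10 edges.
It splits into 4 components, so it cannot be a tree.

No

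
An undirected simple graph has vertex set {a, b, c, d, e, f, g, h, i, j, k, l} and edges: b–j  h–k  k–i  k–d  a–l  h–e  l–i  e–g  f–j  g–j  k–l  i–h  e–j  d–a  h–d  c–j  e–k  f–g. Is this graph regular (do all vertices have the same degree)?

Degrees: a:2, b:1, c:1, d:3, e:4, f:2, g:3, h:4, i:3, j:5, k:5, l:3
Vertex b has degree 1 while j has degree 5, so the graph is not regular.

No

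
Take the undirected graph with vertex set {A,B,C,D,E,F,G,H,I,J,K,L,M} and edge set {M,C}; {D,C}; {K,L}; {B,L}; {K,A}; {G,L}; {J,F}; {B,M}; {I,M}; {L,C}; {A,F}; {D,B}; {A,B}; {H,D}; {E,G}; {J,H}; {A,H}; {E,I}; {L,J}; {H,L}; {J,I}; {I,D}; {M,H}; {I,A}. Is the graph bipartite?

No

H-J-L-H is an odd cycle (length 3), and a bipartite graph can contain only even cycles.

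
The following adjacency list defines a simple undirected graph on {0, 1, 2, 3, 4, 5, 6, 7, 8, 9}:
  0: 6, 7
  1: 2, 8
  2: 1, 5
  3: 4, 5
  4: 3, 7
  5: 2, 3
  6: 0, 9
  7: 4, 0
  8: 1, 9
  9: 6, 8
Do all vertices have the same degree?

Degrees: 0:2, 1:2, 2:2, 3:2, 4:2, 5:2, 6:2, 7:2, 8:2, 9:2
Every vertex has degree 2, so the graph is 2-regular.

Yes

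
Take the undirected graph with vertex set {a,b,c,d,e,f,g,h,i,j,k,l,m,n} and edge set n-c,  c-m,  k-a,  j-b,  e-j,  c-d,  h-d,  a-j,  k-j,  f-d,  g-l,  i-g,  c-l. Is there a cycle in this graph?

The graph has 14 vertices, 13 edges, and 2 connected components.
One cycle is a-j-k-a.

Yes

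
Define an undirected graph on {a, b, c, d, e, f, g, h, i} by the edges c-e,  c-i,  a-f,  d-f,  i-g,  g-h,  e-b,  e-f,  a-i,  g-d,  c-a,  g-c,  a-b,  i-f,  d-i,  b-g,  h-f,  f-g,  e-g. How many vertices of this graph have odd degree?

Degrees: a:4, b:3, c:4, d:3, e:4, f:6, g:7, h:2, i:5
Odd-degree vertices: b, d, g, i.

4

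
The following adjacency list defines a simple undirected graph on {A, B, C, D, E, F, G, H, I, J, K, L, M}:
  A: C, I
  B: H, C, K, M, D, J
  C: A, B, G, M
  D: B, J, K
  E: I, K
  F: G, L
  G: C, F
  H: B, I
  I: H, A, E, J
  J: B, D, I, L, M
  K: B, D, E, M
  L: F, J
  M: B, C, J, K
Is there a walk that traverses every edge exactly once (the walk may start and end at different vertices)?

Yes

Degrees: A:2, B:6, C:4, D:3, E:2, F:2, G:2, H:2, I:4, J:5, K:4, L:2, M:4
Odd-degree vertices: D, J (2 total).
With 2 odd-degree vertices and all edges in one connected piece, an Eulerian trail exists (from D to J).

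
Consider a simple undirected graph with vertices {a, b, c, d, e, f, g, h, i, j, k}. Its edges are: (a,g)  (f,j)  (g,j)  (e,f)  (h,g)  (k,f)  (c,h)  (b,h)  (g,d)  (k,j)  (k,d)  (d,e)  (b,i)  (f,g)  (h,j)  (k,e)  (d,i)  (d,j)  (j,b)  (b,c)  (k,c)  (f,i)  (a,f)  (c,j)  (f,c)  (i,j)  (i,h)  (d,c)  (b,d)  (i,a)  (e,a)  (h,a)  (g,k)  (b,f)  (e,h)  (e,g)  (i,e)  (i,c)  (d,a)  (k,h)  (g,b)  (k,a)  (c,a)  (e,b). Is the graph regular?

Yes

Degrees: a:8, b:8, c:8, d:8, e:8, f:8, g:8, h:8, i:8, j:8, k:8
Every vertex has degree 8, so the graph is 8-regular.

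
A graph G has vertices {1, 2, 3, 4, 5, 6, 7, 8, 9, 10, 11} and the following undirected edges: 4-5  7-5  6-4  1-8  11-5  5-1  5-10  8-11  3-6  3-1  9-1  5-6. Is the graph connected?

Component: {2}
Component: {1, 3, 4, 5, 6, 7, 8, 9, 10, 11}
There are 2 separate components, so the graph is not connected.

No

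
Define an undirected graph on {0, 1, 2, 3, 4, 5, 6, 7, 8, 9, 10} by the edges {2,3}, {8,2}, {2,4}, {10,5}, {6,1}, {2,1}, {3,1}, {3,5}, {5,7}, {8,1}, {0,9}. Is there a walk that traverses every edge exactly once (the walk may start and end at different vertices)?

No

Degrees: 0:1, 1:4, 2:4, 3:3, 4:1, 5:3, 6:1, 7:1, 8:2, 9:1, 10:1
Odd-degree vertices: 0, 3, 4, 5, 6, 7, 9, 10 (8 total).
With 8 odd-degree vertices (more than two), no single trail can use every edge.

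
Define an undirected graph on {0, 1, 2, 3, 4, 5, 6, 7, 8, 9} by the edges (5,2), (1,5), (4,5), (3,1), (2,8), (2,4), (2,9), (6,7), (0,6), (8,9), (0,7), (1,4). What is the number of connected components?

2

Component: {0, 6, 7}
Component: {1, 2, 3, 4, 5, 8, 9}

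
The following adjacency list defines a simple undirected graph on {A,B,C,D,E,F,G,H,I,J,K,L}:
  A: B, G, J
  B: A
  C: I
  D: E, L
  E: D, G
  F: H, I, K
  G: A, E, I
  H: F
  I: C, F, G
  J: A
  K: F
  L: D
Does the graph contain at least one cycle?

The graph has 12 vertices, 11 edges, and 1 connected component.
Since 11 = 12 - 1, the graph is a forest and contains no cycle.

No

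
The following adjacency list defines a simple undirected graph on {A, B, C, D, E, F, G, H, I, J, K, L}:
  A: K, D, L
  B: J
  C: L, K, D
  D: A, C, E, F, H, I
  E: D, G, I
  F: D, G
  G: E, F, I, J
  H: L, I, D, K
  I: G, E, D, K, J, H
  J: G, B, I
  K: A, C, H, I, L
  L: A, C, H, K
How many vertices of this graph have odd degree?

Degrees: A:3, B:1, C:3, D:6, E:3, F:2, G:4, H:4, I:6, J:3, K:5, L:4
Odd-degree vertices: A, B, C, E, J, K.

6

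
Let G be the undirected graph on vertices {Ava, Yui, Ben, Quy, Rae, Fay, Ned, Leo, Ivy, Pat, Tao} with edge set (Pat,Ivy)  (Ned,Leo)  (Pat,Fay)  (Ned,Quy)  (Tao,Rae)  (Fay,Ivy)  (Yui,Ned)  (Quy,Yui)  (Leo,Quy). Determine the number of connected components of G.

Component: {Ava}
Component: {Ben}
Component: {Rae, Tao}
Component: {Fay, Ivy, Pat}
Component: {Yui, Quy, Ned, Leo}

5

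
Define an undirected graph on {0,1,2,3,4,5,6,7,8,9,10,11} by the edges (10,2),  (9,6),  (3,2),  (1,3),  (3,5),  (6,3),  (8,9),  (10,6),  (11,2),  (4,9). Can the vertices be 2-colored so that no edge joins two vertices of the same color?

Partition the vertices as {0, 3, 7, 9, 10, 11} vs {1, 2, 4, 5, 6, 8}. Each listed edge has one endpoint in each part, so the graph is bipartite.

Yes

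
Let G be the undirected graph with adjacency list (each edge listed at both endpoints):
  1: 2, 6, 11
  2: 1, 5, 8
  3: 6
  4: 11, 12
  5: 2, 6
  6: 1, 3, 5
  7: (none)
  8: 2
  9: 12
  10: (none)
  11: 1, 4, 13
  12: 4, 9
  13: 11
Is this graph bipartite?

Yes

A valid 2-coloring puts {2, 6, 7, 10, 11, 12} on one side and {1, 3, 4, 5, 8, 9, 13} on the other; every edge crosses between the two sides.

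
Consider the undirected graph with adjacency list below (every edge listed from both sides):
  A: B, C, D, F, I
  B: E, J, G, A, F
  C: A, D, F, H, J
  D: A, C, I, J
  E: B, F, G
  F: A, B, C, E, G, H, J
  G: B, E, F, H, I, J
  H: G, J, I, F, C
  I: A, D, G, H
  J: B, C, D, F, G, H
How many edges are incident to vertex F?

Neighbors of F: A, B, C, E, G, H, J.

7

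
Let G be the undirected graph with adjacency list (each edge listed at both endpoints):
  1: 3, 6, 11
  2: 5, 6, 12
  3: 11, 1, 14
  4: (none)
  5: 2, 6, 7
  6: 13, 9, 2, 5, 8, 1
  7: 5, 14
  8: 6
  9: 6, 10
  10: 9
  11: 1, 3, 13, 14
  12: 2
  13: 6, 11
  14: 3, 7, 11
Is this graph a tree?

No

The graph has 14 vertices and 17 edges.
It splits into 2 components, so it cannot be a tree.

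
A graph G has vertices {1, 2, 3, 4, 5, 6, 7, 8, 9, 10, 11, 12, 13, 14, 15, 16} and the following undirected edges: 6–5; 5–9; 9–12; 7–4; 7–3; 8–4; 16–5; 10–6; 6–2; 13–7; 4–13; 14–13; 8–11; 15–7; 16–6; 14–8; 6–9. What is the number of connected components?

Component: {1}
Component: {2, 5, 6, 9, 10, 12, 16}
Component: {3, 4, 7, 8, 11, 13, 14, 15}

3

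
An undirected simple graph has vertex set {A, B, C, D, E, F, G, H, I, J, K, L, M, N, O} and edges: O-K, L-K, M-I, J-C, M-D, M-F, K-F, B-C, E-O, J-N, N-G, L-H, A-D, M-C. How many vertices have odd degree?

8

Degrees: A:1, B:1, C:3, D:2, E:1, F:2, G:1, H:1, I:1, J:2, K:3, L:2, M:4, N:2, O:2
Odd-degree vertices: A, B, C, E, G, H, I, K.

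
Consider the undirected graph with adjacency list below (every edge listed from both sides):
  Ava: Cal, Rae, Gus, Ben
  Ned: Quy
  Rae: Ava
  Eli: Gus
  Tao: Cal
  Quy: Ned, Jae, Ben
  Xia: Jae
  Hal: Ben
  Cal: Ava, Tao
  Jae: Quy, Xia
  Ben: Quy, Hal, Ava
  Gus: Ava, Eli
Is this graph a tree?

The graph has 12 vertices and 11 edges.
Connected and |E| = |V| - 1, which characterizes a tree.

Yes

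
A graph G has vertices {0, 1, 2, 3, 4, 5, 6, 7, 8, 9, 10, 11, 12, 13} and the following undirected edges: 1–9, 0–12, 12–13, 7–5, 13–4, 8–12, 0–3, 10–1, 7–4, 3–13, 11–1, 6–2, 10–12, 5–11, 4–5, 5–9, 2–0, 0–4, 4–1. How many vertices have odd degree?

Degrees: 0:4, 1:4, 2:2, 3:2, 4:5, 5:4, 6:1, 7:2, 8:1, 9:2, 10:2, 11:2, 12:4, 13:3
Odd-degree vertices: 4, 6, 8, 13.

4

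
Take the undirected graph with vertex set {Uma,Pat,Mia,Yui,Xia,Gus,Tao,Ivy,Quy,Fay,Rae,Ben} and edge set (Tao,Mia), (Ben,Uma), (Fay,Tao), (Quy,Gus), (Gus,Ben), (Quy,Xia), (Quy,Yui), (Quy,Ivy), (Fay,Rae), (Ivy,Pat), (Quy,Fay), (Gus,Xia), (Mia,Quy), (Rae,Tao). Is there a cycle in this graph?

|V| = 12, |E| = 14, number of components = 1.
One cycle is Quy-Fay-Rae-Tao-Mia-Quy.

Yes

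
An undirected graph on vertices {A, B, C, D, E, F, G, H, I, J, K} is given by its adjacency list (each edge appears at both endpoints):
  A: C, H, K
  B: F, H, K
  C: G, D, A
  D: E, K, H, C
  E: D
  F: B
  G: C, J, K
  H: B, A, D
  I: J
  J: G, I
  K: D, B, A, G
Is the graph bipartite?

Yes

A valid 2-coloring puts {C, E, F, H, J, K} on one side and {A, B, D, G, I} on the other; every edge crosses between the two sides.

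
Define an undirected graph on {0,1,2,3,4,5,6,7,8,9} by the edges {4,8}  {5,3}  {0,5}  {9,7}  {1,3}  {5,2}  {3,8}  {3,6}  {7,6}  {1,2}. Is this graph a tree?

No

The graph has 10 vertices and 10 edges.
A tree on 10 vertices has exactly 9 edges; this graph has 10, so it contains a cycle and is not a tree.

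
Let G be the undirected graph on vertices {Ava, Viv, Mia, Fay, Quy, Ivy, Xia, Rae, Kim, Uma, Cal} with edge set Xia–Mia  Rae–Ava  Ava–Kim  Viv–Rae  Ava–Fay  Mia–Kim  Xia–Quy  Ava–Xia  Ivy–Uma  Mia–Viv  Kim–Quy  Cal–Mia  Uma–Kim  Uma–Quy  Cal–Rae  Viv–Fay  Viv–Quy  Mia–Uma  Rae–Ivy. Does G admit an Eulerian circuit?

Degrees: Ava:4, Viv:4, Mia:5, Fay:2, Quy:4, Ivy:2, Xia:3, Rae:4, Kim:4, Uma:4, Cal:2
Vertices with odd degree: Mia, Xia. An Eulerian circuit requires all degrees even.

No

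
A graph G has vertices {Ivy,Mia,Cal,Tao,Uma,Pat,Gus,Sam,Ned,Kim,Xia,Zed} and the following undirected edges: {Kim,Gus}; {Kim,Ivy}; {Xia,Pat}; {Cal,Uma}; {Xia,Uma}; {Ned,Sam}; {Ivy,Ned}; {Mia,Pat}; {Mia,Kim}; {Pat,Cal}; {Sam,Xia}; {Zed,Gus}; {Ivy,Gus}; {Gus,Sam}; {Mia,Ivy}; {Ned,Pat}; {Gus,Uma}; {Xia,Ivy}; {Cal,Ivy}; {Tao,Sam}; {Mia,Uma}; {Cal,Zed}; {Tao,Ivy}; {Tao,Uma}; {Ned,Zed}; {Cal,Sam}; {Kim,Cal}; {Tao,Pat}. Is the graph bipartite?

No

The cycle Ivy-Kim-Gus-Ivy has length 3, which is odd, so the graph is not bipartite.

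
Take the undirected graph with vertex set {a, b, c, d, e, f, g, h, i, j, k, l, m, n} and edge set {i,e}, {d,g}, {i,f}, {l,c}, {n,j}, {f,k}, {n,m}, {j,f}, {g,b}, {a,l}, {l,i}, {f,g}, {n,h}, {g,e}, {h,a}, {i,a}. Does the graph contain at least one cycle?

The graph has 14 vertices, 16 edges, and 1 connected component.
One cycle is a-i-e-g-f-j-n-h-a.

Yes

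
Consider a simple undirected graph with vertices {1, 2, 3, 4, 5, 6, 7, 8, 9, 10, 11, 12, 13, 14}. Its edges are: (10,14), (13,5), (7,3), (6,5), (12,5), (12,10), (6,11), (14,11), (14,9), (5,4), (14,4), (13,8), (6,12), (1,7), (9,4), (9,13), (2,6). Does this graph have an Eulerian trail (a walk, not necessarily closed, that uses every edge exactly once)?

Degrees: 1:1, 2:1, 3:1, 4:3, 5:4, 6:4, 7:2, 8:1, 9:3, 10:2, 11:2, 12:3, 13:3, 14:4
Odd-degree vertices: 1, 2, 3, 4, 8, 9, 12, 13 (8 total).
An Eulerian trail requires 0 or 2 odd-degree vertices; here there are 8.

No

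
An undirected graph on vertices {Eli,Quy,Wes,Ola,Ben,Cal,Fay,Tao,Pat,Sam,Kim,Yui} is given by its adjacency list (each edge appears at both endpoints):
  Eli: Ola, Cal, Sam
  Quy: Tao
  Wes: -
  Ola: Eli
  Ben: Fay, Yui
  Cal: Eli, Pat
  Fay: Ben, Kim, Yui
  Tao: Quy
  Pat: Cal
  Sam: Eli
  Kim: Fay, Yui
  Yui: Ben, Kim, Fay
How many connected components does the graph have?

4

Component: {Wes}
Component: {Quy, Tao}
Component: {Ben, Fay, Kim, Yui}
Component: {Eli, Ola, Cal, Pat, Sam}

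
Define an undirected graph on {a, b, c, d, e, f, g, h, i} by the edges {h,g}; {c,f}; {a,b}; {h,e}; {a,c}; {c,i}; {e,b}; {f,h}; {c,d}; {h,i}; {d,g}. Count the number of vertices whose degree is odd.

0

Degrees: a:2, b:2, c:4, d:2, e:2, f:2, g:2, h:4, i:2
Odd-degree vertices: none.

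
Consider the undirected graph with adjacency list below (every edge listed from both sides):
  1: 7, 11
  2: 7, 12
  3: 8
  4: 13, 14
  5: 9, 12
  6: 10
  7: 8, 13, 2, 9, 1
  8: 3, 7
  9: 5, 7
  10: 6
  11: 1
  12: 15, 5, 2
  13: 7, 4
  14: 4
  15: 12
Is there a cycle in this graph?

Yes

The graph has 15 vertices, 14 edges, and 2 connected components.
One cycle is 7-2-12-5-9-7.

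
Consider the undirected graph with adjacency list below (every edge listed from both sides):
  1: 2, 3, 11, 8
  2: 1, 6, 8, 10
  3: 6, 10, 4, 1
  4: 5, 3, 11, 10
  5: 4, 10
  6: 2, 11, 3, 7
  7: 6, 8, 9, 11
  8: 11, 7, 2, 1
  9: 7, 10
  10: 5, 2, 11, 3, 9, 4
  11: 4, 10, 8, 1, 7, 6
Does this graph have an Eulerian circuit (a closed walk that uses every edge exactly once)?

Yes

Degrees: 1:4, 2:4, 3:4, 4:4, 5:2, 6:4, 7:4, 8:4, 9:2, 10:6, 11:6
All degrees are even and the non-isolated vertices are connected — an Eulerian circuit exists.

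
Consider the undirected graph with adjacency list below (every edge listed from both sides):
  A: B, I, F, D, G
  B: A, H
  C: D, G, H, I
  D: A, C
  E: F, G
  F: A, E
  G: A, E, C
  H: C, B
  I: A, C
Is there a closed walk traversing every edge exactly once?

No

Degrees: A:5, B:2, C:4, D:2, E:2, F:2, G:3, H:2, I:2
A, G have odd degree; an Eulerian circuit needs every degree to be even, so none exists.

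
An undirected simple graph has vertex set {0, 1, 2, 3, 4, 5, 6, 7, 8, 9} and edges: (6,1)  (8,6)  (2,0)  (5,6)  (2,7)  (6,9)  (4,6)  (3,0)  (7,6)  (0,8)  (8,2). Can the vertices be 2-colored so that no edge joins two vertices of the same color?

No

8-0-2-8 is an odd cycle (length 3), and a bipartite graph can contain only even cycles.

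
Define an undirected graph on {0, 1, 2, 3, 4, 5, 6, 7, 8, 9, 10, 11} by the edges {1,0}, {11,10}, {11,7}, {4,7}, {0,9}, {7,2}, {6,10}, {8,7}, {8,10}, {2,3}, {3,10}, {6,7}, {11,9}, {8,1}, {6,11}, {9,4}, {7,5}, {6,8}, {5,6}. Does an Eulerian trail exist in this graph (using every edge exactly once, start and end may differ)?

Yes

Degrees: 0:2, 1:2, 2:2, 3:2, 4:2, 5:2, 6:5, 7:6, 8:4, 9:3, 10:4, 11:4
Odd-degree vertices: 6, 9 (2 total).
The non-isolated vertices are connected and exactly 2 have odd degree, so an Eulerian trail exists (from 6 to 9).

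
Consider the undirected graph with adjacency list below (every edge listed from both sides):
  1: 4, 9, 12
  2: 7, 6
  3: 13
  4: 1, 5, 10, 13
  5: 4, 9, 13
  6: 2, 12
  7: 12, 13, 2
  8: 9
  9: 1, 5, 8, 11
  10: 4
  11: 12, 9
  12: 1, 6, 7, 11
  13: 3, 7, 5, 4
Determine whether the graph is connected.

A breadth-first search from 1 visits 1, 9, 4, 12, 11, 8, 5, 10, 13, 6, 7, 3, 2 — all 13 vertices — so the graph is connected.

Yes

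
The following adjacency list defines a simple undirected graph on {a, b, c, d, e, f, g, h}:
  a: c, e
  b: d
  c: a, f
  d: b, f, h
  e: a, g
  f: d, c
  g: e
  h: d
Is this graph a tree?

Yes

The graph has 8 vertices and 7 edges.
Connected and |E| = |V| - 1, which characterizes a tree.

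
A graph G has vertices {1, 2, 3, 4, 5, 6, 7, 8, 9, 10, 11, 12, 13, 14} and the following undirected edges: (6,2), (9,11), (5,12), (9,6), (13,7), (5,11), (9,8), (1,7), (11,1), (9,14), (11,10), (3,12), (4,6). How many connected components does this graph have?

Component: {1, 2, 3, 4, 5, 6, 7, 8, 9, 10, 11, 12, 13, 14}

1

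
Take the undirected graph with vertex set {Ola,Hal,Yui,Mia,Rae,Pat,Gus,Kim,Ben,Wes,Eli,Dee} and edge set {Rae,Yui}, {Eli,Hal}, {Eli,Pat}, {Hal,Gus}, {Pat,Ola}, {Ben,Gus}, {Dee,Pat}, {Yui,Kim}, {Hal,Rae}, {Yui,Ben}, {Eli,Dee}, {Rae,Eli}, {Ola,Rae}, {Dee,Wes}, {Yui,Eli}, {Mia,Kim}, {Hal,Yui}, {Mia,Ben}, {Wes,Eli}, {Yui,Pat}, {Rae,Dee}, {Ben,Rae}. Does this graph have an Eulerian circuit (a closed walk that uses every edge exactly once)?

Degrees: Ola:2, Hal:4, Yui:6, Mia:2, Rae:6, Pat:4, Gus:2, Kim:2, Ben:4, Wes:2, Eli:6, Dee:4
Every vertex has even degree and the edges form a single connected piece, so an Eulerian circuit exists.

Yes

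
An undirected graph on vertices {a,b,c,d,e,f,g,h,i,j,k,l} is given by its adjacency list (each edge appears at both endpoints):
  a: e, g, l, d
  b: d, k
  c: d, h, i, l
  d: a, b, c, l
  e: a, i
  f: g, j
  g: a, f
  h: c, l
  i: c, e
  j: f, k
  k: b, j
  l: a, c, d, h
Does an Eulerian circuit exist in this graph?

Degrees: a:4, b:2, c:4, d:4, e:2, f:2, g:2, h:2, i:2, j:2, k:2, l:4
All degrees are even and the non-isolated vertices are connected — an Eulerian circuit exists.

Yes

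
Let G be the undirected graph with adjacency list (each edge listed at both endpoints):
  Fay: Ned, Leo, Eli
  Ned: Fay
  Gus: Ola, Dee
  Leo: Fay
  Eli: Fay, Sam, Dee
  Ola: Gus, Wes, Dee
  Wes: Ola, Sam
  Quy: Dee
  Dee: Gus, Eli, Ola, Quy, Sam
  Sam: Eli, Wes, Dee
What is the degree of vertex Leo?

1

Neighbors of Leo: Fay.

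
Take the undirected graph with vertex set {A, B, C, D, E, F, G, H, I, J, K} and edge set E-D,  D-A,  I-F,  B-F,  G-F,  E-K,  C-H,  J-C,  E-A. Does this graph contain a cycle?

Yes

|V| = 11, |E| = 9, number of components = 3.
One cycle is A-D-E-A.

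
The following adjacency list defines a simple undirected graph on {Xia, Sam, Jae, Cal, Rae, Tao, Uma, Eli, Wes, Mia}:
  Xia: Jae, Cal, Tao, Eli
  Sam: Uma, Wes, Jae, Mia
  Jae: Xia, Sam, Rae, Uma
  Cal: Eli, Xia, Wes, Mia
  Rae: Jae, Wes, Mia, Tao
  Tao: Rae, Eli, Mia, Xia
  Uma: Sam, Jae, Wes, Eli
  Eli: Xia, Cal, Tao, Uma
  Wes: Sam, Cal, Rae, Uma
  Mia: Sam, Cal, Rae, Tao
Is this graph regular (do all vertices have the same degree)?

Degrees: Xia:4, Sam:4, Jae:4, Cal:4, Rae:4, Tao:4, Uma:4, Eli:4, Wes:4, Mia:4
Every vertex has degree 4, so the graph is 4-regular.

Yes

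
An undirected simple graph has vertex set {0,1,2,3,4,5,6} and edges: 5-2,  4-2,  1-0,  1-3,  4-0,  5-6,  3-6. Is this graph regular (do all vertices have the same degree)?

Degrees: 0:2, 1:2, 2:2, 3:2, 4:2, 5:2, 6:2
Every vertex has degree 2, so the graph is 2-regular.

Yes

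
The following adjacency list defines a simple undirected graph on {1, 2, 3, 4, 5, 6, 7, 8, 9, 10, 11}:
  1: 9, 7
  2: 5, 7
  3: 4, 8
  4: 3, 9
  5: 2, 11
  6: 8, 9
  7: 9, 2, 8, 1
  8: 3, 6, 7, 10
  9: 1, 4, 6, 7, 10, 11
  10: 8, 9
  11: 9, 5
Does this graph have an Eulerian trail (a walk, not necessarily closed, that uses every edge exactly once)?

Yes

Degrees: 1:2, 2:2, 3:2, 4:2, 5:2, 6:2, 7:4, 8:4, 9:6, 10:2, 11:2
Odd-degree vertices: none (0 total).
The non-isolated vertices are connected and exactly 0 have odd degree, so an Eulerian trail exists.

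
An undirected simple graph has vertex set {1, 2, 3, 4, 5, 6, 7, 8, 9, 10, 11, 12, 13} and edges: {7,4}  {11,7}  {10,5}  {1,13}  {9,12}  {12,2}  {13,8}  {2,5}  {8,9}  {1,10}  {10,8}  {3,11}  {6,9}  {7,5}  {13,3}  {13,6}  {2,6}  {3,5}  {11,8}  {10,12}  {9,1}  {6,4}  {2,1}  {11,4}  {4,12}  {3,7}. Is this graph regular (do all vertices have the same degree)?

Yes

Degrees: 1:4, 2:4, 3:4, 4:4, 5:4, 6:4, 7:4, 8:4, 9:4, 10:4, 11:4, 12:4, 13:4
Every vertex has degree 4, so the graph is 4-regular.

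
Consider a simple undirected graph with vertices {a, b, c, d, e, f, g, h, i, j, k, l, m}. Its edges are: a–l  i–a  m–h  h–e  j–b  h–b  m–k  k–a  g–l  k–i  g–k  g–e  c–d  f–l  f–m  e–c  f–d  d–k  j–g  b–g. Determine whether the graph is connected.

A breadth-first search from a visits a, i, k, l, g, d, m, f, b, e, j, c, h — all 13 vertices — so the graph is connected.

Yes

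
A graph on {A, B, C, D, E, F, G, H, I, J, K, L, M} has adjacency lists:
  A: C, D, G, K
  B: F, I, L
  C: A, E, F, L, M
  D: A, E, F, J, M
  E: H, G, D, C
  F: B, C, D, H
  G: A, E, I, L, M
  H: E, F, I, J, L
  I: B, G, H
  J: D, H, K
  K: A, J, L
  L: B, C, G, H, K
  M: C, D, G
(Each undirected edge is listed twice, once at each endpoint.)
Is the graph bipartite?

Partition the vertices as {B, C, D, G, H, K} vs {A, E, F, I, J, L, M}. Each listed edge has one endpoint in each part, so the graph is bipartite.

Yes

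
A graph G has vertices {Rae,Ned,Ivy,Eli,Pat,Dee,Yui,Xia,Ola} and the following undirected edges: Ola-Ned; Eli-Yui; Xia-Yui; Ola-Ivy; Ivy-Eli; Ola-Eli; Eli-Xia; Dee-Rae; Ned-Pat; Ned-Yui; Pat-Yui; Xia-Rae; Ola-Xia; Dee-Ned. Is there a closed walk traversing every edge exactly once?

Yes

Degrees: Rae:2, Ned:4, Ivy:2, Eli:4, Pat:2, Dee:2, Yui:4, Xia:4, Ola:4
Every vertex has even degree and the edges form a single connected piece, so an Eulerian circuit exists.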